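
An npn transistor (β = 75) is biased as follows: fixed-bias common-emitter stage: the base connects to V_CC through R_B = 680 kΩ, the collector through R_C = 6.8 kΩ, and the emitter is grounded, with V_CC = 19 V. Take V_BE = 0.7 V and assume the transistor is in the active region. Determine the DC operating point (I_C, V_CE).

Base loop: V_CC = I_B·R_B + V_BE, so I_B = (19 − 0.7)/680 kΩ = 0.0269 mA.
In the active region I_C = β·I_B = 75 × 0.0269 = 2.02 mA.
Collector loop: V_CE = V_CC − I_C·R_C = 19 − 2.02×6.8 = 5.27 V.
Since V_CE = 5.27 V > V_CE(sat) ≈ 0.2 V, the transistor is in the active region as assumed.

I_C ≈ 2 mA, V_CE ≈ 5.3 V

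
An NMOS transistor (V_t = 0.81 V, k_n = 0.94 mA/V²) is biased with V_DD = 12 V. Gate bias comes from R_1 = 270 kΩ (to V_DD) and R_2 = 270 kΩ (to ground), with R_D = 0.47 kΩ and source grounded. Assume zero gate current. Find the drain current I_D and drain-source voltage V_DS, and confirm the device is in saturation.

V_G = V_DD·R_2/(R_1+R_2) = 12×270/540 = 6 V. With the source grounded, V_GS = V_G = 6 V.
Assume saturation: I_D = (k_n/2)(V_GS − V_t)² = (0.94/2)×(6 − 0.81)² = 0.47×5.19² = 12.7 mA.
V_DS = V_DD − I_D·R_D = 12 − 12.7×0.47 = 6.05 V.
Saturation requires V_DS ≥ V_GS − V_t = 5.19 V; 6.05 ≥ 5.19 ✓.

I_D ≈ 13 mA, V_DS ≈ 6 V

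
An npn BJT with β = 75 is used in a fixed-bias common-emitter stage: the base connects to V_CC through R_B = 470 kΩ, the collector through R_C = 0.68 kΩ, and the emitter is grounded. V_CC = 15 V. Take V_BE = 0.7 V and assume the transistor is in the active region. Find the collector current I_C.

Base loop: V_CC = I_B·R_B + V_BE, so I_B = (15 − 0.7)/470 kΩ = 0.0304 mA.
In the active region I_C = β·I_B = 75 × 0.0304 = 2.28 mA.
Collector loop: V_CE = V_CC − I_C·R_C = 15 − 2.28×0.68 = 13.4 V.
Since V_CE = 13.4 V > V_CE(sat) ≈ 0.2 V, the transistor is in the active region as assumed.

I_C ≈ 2.3 mA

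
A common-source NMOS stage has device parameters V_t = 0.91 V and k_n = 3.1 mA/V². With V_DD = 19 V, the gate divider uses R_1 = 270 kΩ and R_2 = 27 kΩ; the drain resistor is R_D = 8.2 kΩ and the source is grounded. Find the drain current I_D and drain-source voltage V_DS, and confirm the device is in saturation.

V_G = V_DD·R_2/(R_1+R_2) = 19×27/297 = 1.73 V. With the source grounded, V_GS = V_G = 1.73 V.
Assume saturation: I_D = (k_n/2)(V_GS − V_t)² = (3.1/2)×(1.73 − 0.91)² = 1.55×0.817² = 1.04 mA.
V_DS = V_DD − I_D·R_D = 19 − 1.04×8.2 = 10.5 V.
Saturation requires V_DS ≥ V_GS − V_t = 0.817 V; 10.5 ≥ 0.817 ✓.

I_D ≈ 1 mA, V_DS ≈ 11 V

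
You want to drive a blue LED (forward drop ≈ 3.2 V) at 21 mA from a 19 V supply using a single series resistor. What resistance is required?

The resistor drops V_S − V_D = 19 − 3.2 = 15.8 V at 21 mA.
R = 15.8 V / 21 mA = 0.752 kΩ.

R ≈ 0.75 kΩ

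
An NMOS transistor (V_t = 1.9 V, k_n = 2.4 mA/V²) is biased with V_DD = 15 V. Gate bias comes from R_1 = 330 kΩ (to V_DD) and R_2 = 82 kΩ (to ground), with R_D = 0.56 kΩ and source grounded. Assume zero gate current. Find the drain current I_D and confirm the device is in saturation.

V_G = V_DD·R_2/(R_1+R_2) = 15×82/412 = 2.99 V. With the source grounded, V_GS = V_G = 2.99 V.
Assume saturation: I_D = (k_n/2)(V_GS − V_t)² = (2.4/2)×(2.99 − 1.9)² = 1.2×1.09² = 1.41 mA.
V_DS = V_DD − I_D·R_D = 15 − 1.41×0.56 = 14.2 V.
Saturation requires V_DS ≥ V_GS − V_t = 1.09 V; 14.2 ≥ 1.09 ✓.

I_D ≈ 1.4 mA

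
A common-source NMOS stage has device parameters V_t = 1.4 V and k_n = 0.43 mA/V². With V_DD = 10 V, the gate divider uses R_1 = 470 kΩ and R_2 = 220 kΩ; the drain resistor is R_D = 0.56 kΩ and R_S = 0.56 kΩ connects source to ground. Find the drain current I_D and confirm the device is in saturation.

I_D ≈ 0.49 mA

V_G = V_DD·R_2/(R_1+R_2) = 10×220/690 = 3.19 V.
Assume saturation: I_D = (k_n/2)(V_GS − V_t)² with V_GS = V_G − I_D·R_S = 3.19 − 0.56·I_D.
Substituting gives 0.0674·I_D² − 1.43·I_D + 0.688 = 0, with roots I_D = 0.492 or 20.7 mA.
The root I_D = 20.7 mA gives V_GS = -8.42 V ≤ V_t, so take I_D = 0.492 mA.
Then V_GS = 2.91 V and V_DS = V_DD − I_D(R_D+R_S) = 10 − 0.492×1.12 = 9.45 V.
Saturation requires V_DS ≥ V_GS − V_t = 1.51 V; 9.45 ≥ 1.51 ✓.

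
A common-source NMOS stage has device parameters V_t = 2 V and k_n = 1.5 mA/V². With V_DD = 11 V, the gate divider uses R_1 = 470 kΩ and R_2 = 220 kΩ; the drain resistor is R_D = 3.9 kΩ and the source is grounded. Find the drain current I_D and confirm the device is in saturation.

V_G = V_DD·R_2/(R_1+R_2) = 11×220/690 = 3.51 V. With the source grounded, V_GS = V_G = 3.51 V.
Assume saturation: I_D = (k_n/2)(V_GS − V_t)² = (1.5/2)×(3.51 − 2)² = 0.75×1.51² = 1.7 mA.
V_DS = V_DD − I_D·R_D = 11 − 1.7×3.9 = 4.36 V.
Saturation requires V_DS ≥ V_GS − V_t = 1.51 V; 4.36 ≥ 1.51 ✓.

I_D ≈ 1.7 mA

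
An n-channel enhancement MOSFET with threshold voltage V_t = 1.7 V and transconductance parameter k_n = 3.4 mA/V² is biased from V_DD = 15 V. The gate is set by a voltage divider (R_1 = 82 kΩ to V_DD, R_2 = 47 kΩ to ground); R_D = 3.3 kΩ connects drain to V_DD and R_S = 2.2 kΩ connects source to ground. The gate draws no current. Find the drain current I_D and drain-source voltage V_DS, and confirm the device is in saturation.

V_G = V_DD·R_2/(R_1+R_2) = 15×47/129 = 5.47 V.
Assume saturation: I_D = (k_n/2)(V_GS − V_t)² with V_GS = V_G − I_D·R_S = 5.47 − 2.2·I_D.
Substituting gives 8.23·I_D² − 29.2·I_D + 24.1 = 0, with roots I_D = 1.31 or 2.23 mA.
The root I_D = 2.23 mA gives V_GS = 0.554 V ≤ V_t, so take I_D = 1.31 mA.
Then V_GS = 2.58 V and V_DS = V_DD − I_D(R_D+R_S) = 15 − 1.31×5.5 = 7.78 V.
Saturation requires V_DS ≥ V_GS − V_t = 0.879 V; 7.78 ≥ 0.879 ✓.

I_D ≈ 1.3 mA, V_DS ≈ 7.8 V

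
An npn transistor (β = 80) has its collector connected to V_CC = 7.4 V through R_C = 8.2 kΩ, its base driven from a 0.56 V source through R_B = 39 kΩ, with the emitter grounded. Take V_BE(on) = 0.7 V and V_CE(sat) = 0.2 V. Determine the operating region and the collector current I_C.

cutoff; I_C ≈ 0

V_BB = 0.56 V ≤ V_BE(on) = 0.7 V, so the base-emitter junction is not forward biased.
The transistor is in cutoff: I_B = I_C = 0.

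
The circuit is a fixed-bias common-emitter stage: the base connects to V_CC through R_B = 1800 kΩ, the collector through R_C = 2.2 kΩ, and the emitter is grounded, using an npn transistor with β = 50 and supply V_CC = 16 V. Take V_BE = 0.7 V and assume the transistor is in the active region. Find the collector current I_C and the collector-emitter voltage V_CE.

Base loop: V_CC = I_B·R_B + V_BE, so I_B = (16 − 0.7)/1800 kΩ = 0.0085 mA.
In the active region I_C = β·I_B = 50 × 0.0085 = 0.425 mA.
Collector loop: V_CE = V_CC − I_C·R_C = 16 − 0.425×2.2 = 15.1 V.
Since V_CE = 15.1 V > V_CE(sat) ≈ 0.2 V, the transistor is in the active region as assumed.

I_C ≈ 0.43 mA, V_CE ≈ 15 V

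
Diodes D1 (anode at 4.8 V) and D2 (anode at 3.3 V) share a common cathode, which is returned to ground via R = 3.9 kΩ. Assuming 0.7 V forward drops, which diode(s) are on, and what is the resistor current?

Assume both conduct. Then node N would need to be at both 4.8−0.7 = 4.1 V and 3.3−0.7 = 2.6 V, which is impossible.
Assume only D1 conducts: V_N = 4.8 − 0.7 = 4.1 V, so I_R = 4.1/3.9 = 1.05 mA.
Check D2: its anode-to-cathode voltage is 3.3 − 4.1 = -0.8 V < 0.7 V, so it is off. The assumption is consistent.

Only D1 conducts; I_R ≈ 1.1 mA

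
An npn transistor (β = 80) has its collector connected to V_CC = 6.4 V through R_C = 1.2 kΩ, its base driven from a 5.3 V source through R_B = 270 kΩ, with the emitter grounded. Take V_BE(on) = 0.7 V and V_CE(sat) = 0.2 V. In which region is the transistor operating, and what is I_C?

Assume active. Base-emitter loop: I_B = (V_BB − V_BE)/R_B = (5.3 − 0.7)/270 = 0.017 mA.
I_C = β·I_B = 80×0.017 = 1.36 mA.
V_CE = V_CC − I_C·R_C = 6.4 − 1.36×1.2 = 4.76 V > V_CE(sat), so the active-region assumption holds.

active; I_C ≈ 1.4 mA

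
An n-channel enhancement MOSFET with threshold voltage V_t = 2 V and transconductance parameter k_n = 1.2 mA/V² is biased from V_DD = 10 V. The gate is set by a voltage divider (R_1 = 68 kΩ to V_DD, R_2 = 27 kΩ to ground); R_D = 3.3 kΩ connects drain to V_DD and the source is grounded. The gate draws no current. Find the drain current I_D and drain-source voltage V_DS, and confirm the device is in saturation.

V_G = V_DD·R_2/(R_1+R_2) = 10×27/95 = 2.84 V. With the source grounded, V_GS = V_G = 2.84 V.
Assume saturation: I_D = (k_n/2)(V_GS − V_t)² = (1.2/2)×(2.84 − 2)² = 0.6×0.842² = 0.425 mA.
V_DS = V_DD − I_D·R_D = 10 − 0.425×3.3 = 8.6 V.
Saturation requires V_DS ≥ V_GS − V_t = 0.842 V; 8.6 ≥ 0.842 ✓.

I_D ≈ 0.43 mA, V_DS ≈ 8.6 V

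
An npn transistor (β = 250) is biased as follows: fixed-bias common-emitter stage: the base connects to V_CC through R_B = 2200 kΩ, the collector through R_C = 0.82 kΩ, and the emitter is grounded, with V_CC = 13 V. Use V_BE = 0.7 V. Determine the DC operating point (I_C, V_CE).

Base loop: V_CC = I_B·R_B + V_BE, so I_B = (13 − 0.7)/2200 kΩ = 0.00559 mA.
In the active region I_C = β·I_B = 250 × 0.00559 = 1.4 mA.
Collector loop: V_CE = V_CC − I_C·R_C = 13 − 1.4×0.82 = 11.9 V.
Since V_CE = 11.9 V > V_CE(sat) ≈ 0.2 V, the transistor is in the active region as assumed.

I_C ≈ 1.4 mA, V_CE ≈ 12 V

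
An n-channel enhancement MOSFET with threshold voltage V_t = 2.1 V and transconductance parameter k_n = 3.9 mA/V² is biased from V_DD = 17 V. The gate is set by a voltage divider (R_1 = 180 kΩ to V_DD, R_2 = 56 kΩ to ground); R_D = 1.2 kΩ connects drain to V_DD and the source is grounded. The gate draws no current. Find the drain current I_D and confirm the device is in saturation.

V_G = V_DD·R_2/(R_1+R_2) = 17×56/236 = 4.03 V. With the source grounded, V_GS = V_G = 4.03 V.
Assume saturation: I_D = (k_n/2)(V_GS − V_t)² = (3.9/2)×(4.03 − 2.1)² = 1.95×1.93² = 7.29 mA.
V_DS = V_DD − I_D·R_D = 17 − 7.29×1.2 = 8.25 V.
Saturation requires V_DS ≥ V_GS − V_t = 1.93 V; 8.25 ≥ 1.93 ✓.

I_D ≈ 7.3 mA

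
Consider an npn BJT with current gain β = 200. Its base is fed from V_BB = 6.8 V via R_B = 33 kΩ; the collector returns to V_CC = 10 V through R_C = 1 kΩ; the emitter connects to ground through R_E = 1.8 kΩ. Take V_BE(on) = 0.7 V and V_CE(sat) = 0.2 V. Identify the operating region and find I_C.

Assume active. Base-emitter loop: I_B = (V_BB − V_BE)/(R_B + (β+1)R_E) = (6.8 − 0.7)/(33 + 201×1.8) = 0.0155 mA.
I_C = β·I_B = 200×0.0155 = 3.09 mA.
V_CE = V_CC − I_C·R_C − I_E·R_E = 10 − 3.09×1 − 3.11×1.8 = 1.32 V > V_CE(sat), so the active-region assumption holds.

active; I_C ≈ 3.1 mA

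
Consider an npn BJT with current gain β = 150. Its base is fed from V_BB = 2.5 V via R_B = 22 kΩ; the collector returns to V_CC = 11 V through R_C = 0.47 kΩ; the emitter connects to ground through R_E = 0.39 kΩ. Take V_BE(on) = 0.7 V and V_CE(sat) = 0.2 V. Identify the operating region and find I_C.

active; I_C ≈ 3.3 mA

Assume active. Base-emitter loop: I_B = (V_BB − V_BE)/(R_B + (β+1)R_E) = (2.5 − 0.7)/(22 + 151×0.39) = 0.0223 mA.
I_C = β·I_B = 150×0.0223 = 3.34 mA.
V_CE = V_CC − I_C·R_C − I_E·R_E = 11 − 3.34×0.47 − 3.36×0.39 = 8.12 V > V_CE(sat), so the active-region assumption holds.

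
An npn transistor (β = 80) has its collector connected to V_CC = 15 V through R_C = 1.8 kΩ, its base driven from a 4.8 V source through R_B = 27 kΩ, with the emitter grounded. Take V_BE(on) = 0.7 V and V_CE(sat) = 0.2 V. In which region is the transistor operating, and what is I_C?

saturation; I_C ≈ 8.2 mA

Assume active: I_B = (4.8 − 0.7)/27 = 0.152 mA, giving I_C = β·I_B = 12.1 mA.
But then V_CE = 15 − 12.1×1.8 = -6.87 V < V_CE(sat) = 0.2 V — impossible in the active region.
So the transistor is saturated. With V_CE = 0.2 V, I_C = (V_CC − 0.2)/R_C = 14.8/1.8 = 8.22 mA.
Check: β·I_B = 12.1 mA > I_C = 8.22 mA, confirming saturation.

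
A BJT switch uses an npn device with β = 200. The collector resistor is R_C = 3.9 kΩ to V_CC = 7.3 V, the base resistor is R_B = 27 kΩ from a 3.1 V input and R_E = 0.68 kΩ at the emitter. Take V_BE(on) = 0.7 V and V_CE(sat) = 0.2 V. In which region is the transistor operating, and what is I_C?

Assume active: I_B = (3.1 − 0.7)/(27 + 201×0.68) = 0.0147 mA, I_C = β·I_B = 2.93 mA.
Then V_CE = 7.3 − 2.93×3.9 − 2.95×0.68 = -6.14 V < 0.2 V — the active assumption fails.
Re-solve with V_CE = 0.2 V. KCL at the emitter: V_E/R_E = (V_BB−0.7−V_E)/R_B + (V_CC−0.2−V_E)/R_C, giving V_E = 1.08 V.
I_C = (V_CC − 0.2 − V_E)/R_C = (7.1 − 1.08)/3.9 = 1.54 mA.
Check: I_B = (2.4 − 1.08)/27 = 0.0488 mA, and β·I_B = 9.76 mA > I_C, confirming saturation.

saturation; I_C ≈ 1.5 mA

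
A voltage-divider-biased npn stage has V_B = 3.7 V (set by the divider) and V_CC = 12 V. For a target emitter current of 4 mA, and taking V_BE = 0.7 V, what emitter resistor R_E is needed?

R_E ≈ 0.75 kΩ

V_E = V_B − V_BE = 3.7 − 0.7 = 3 V.
R_E = V_E / I_E = 3 / 4 = 0.75 kΩ.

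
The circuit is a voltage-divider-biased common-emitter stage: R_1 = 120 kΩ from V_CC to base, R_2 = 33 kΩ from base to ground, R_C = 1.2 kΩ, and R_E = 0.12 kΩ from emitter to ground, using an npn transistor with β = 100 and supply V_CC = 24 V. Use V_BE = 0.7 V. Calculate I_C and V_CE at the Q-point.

I_C ≈ 12 mA, V_CE ≈ 8.4 V

Thevenize the base divider: V_Th = V_CC·R_2/(R_1+R_2) = 24×33/153 = 5.18 V, R_Th = R_1‖R_2 = 25.9 kΩ.
Base-emitter loop: V_Th = I_B·R_Th + V_BE + (β+1)I_B·R_E, so I_B = (5.18 − 0.7) / (25.9 + 101×0.12) = 0.118 mA.
I_C = β·I_B = 100×0.118 = 11.8 mA, and I_E = (β+1)I_B = 11.9 mA.
V_CE = V_CC − I_C·R_C − I_E·R_E = 24 − 11.8×1.2 − 11.9×0.12 = 8.44 V.
V_CE = 8.44 V > 0.2 V confirms active-region operation.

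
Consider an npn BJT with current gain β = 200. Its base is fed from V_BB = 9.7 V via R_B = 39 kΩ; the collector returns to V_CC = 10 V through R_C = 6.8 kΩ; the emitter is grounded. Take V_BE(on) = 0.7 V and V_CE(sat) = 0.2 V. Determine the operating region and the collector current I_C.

saturation; I_C ≈ 1.4 mA

Assume active: I_B = (9.7 − 0.7)/39 = 0.231 mA, giving I_C = β·I_B = 46.2 mA.
But then V_CE = 10 − 46.2×6.8 = -304 V < V_CE(sat) = 0.2 V — impossible in the active region.
So the transistor is saturated. With V_CE = 0.2 V, I_C = (V_CC − 0.2)/R_C = 9.8/6.8 = 1.44 mA.
Check: β·I_B = 46.2 mA > I_C = 1.44 mA, confirming saturation.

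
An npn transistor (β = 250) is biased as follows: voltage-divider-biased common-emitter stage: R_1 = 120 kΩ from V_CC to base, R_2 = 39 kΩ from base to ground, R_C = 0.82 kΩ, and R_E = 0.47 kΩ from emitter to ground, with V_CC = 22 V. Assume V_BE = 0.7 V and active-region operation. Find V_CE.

V_CE ≈ 12 V

Thevenize the base divider: V_Th = V_CC·R_2/(R_1+R_2) = 22×39/159 = 5.4 V, R_Th = R_1‖R_2 = 29.4 kΩ.
Base-emitter loop: V_Th = I_B·R_Th + V_BE + (β+1)I_B·R_E, so I_B = (5.4 − 0.7) / (29.4 + 251×0.47) = 0.0319 mA.
I_C = β·I_B = 250×0.0319 = 7.96 mA, and I_E = (β+1)I_B = 8 mA.
V_CE = V_CC − I_C·R_C − I_E·R_E = 22 − 7.96×0.82 − 8×0.47 = 11.7 V.
V_CE = 11.7 V > 0.2 V confirms active-region operation.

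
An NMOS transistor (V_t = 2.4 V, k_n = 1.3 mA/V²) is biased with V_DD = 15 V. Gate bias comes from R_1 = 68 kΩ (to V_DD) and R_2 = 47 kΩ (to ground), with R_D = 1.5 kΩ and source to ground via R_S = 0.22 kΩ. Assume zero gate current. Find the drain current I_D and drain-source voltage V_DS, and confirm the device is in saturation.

I_D ≈ 4.7 mA, V_DS ≈ 6.9 V

V_G = V_DD·R_2/(R_1+R_2) = 15×47/115 = 6.13 V.
Assume saturation: I_D = (k_n/2)(V_GS − V_t)² with V_GS = V_G − I_D·R_S = 6.13 − 0.22·I_D.
Substituting gives 0.0315·I_D² − 2.07·I_D + 9.05 = 0, with roots I_D = 4.71 or 61 mA.
The root I_D = 61 mA gives V_GS = -7.29 V ≤ V_t, so take I_D = 4.71 mA.
Then V_GS = 5.09 V and V_DS = V_DD − I_D(R_D+R_S) = 15 − 4.71×1.72 = 6.89 V.
Saturation requires V_DS ≥ V_GS − V_t = 2.69 V; 6.89 ≥ 2.69 ✓.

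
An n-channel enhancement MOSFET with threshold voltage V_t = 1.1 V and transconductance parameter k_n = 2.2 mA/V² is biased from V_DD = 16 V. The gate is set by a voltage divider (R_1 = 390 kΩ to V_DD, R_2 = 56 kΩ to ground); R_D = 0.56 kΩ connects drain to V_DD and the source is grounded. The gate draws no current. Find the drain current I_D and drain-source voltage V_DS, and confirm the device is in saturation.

I_D ≈ 0.91 mA, V_DS ≈ 15 V

V_G = V_DD·R_2/(R_1+R_2) = 16×56/446 = 2.01 V. With the source grounded, V_GS = V_G = 2.01 V.
Assume saturation: I_D = (k_n/2)(V_GS − V_t)² = (2.2/2)×(2.01 − 1.1)² = 1.1×0.909² = 0.909 mA.
V_DS = V_DD − I_D·R_D = 16 − 0.909×0.56 = 15.5 V.
Saturation requires V_DS ≥ V_GS − V_t = 0.909 V; 15.5 ≥ 0.909 ✓.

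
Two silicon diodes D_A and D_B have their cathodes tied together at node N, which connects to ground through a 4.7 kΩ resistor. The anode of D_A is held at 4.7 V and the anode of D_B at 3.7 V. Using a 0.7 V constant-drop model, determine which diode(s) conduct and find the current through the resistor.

Assume both conduct. Then node N would need to be at both 4.7−0.7 = 4 V and 3.7−0.7 = 3 V, which is impossible.
Assume only D_A conducts: V_N = 4.7 − 0.7 = 4 V, so I_R = 4/4.7 = 0.851 mA.
Check D_B: its anode-to-cathode voltage is 3.7 − 4 = -0.3 V < 0.7 V, so it is off. The assumption is consistent.

Only D_A conducts; I_R ≈ 0.85 mA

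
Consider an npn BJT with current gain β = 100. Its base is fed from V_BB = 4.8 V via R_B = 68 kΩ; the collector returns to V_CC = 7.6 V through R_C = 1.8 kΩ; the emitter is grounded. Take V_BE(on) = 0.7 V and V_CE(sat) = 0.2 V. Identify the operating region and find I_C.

saturation; I_C ≈ 4.1 mA

Assume active: I_B = (4.8 − 0.7)/68 = 0.0603 mA, giving I_C = β·I_B = 6.03 mA.
But then V_CE = 7.6 − 6.03×1.8 = -3.25 V < V_CE(sat) = 0.2 V — impossible in the active region.
So the transistor is saturated. With V_CE = 0.2 V, I_C = (V_CC − 0.2)/R_C = 7.4/1.8 = 4.11 mA.
Check: β·I_B = 6.03 mA > I_C = 4.11 mA, confirming saturation.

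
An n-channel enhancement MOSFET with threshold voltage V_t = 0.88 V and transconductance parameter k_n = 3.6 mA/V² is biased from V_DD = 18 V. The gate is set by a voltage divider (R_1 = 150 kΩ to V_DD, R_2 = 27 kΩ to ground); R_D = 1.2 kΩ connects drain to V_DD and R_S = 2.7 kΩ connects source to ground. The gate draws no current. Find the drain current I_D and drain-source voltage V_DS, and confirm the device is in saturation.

I_D ≈ 0.5 mA, V_DS ≈ 16 V

V_G = V_DD·R_2/(R_1+R_2) = 18×27/177 = 2.75 V.
Assume saturation: I_D = (k_n/2)(V_GS − V_t)² with V_GS = V_G − I_D·R_S = 2.75 − 2.7·I_D.
Substituting gives 13.1·I_D² − 19.1·I_D + 6.27 = 0, with roots I_D = 0.497 or 0.962 mA.
The root I_D = 0.962 mA gives V_GS = 0.149 V ≤ V_t, so take I_D = 0.497 mA.
Then V_GS = 1.41 V and V_DS = V_DD − I_D(R_D+R_S) = 18 − 0.497×3.9 = 16.1 V.
Saturation requires V_DS ≥ V_GS − V_t = 0.525 V; 16.1 ≥ 0.525 ✓.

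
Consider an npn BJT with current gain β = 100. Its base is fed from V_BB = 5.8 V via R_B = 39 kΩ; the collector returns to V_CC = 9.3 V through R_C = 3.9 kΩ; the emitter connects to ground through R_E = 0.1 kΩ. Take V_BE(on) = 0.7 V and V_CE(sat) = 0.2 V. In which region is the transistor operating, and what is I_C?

saturation; I_C ≈ 2.3 mA

Assume active: I_B = (5.8 − 0.7)/(39 + 101×0.1) = 0.104 mA, I_C = β·I_B = 10.4 mA.
Then V_CE = 9.3 − 10.4×3.9 − 10.5×0.1 = -32.3 V < 0.2 V — the active assumption fails.
Re-solve with V_CE = 0.2 V. KCL at the emitter: V_E/R_E = (V_BB−0.7−V_E)/R_B + (V_CC−0.2−V_E)/R_C, giving V_E = 0.24 V.
I_C = (V_CC − 0.2 − V_E)/R_C = (9.1 − 0.24)/3.9 = 2.27 mA.
Check: I_B = (5.1 − 0.24)/39 = 0.125 mA, and β·I_B = 12.5 mA > I_C, confirming saturation.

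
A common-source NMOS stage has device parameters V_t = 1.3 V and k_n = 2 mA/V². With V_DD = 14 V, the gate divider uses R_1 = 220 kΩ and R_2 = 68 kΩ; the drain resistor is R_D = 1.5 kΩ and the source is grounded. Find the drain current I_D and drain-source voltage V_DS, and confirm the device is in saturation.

I_D ≈ 4 mA, V_DS ≈ 8 V

V_G = V_DD·R_2/(R_1+R_2) = 14×68/288 = 3.31 V. With the source grounded, V_GS = V_G = 3.31 V.
Assume saturation: I_D = (k_n/2)(V_GS − V_t)² = (2/2)×(3.31 − 1.3)² = 1×2.01² = 4.02 mA.
V_DS = V_DD − I_D·R_D = 14 − 4.02×1.5 = 7.97 V.
Saturation requires V_DS ≥ V_GS − V_t = 2.01 V; 7.97 ≥ 2.01 ✓.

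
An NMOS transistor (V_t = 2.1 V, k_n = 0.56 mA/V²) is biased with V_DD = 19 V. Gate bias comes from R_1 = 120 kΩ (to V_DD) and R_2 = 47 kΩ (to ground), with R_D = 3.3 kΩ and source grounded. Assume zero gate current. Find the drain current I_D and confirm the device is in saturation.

V_G = V_DD·R_2/(R_1+R_2) = 19×47/167 = 5.35 V. With the source grounded, V_GS = V_G = 5.35 V.
Assume saturation: I_D = (k_n/2)(V_GS − V_t)² = (0.56/2)×(5.35 − 2.1)² = 0.28×3.25² = 2.95 mA.
V_DS = V_DD − I_D·R_D = 19 − 2.95×3.3 = 9.26 V.
Saturation requires V_DS ≥ V_GS − V_t = 3.25 V; 9.26 ≥ 3.25 ✓.

I_D ≈ 3 mA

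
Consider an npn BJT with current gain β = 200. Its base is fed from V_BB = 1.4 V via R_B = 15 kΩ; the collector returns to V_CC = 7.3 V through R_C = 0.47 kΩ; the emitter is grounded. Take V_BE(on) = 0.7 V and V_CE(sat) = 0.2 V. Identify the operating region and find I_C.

active; I_C ≈ 9.3 mA

Assume active. Base-emitter loop: I_B = (V_BB − V_BE)/R_B = (1.4 − 0.7)/15 = 0.0467 mA.
I_C = β·I_B = 200×0.0467 = 9.33 mA.
V_CE = V_CC − I_C·R_C = 7.3 − 9.33×0.47 = 2.91 V > V_CE(sat), so the active-region assumption holds.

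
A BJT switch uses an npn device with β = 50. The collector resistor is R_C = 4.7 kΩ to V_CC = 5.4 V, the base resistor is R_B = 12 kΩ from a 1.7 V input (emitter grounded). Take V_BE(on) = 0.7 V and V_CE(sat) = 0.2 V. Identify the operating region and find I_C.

Assume active: I_B = (1.7 − 0.7)/12 = 0.0833 mA, giving I_C = β·I_B = 4.17 mA.
But then V_CE = 5.4 − 4.17×4.7 = -14.2 V < V_CE(sat) = 0.2 V — impossible in the active region.
So the transistor is saturated. With V_CE = 0.2 V, I_C = (V_CC − 0.2)/R_C = 5.2/4.7 = 1.11 mA.
Check: β·I_B = 4.17 mA > I_C = 1.11 mA, confirming saturation.

saturation; I_C ≈ 1.1 mA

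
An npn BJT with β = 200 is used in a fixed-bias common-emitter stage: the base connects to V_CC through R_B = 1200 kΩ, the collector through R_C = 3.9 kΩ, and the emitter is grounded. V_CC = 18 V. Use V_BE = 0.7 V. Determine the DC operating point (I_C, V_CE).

Base loop: V_CC = I_B·R_B + V_BE, so I_B = (18 − 0.7)/1200 kΩ = 0.0144 mA.
In the active region I_C = β·I_B = 200 × 0.0144 = 2.88 mA.
Collector loop: V_CE = V_CC − I_C·R_C = 18 − 2.88×3.9 = 6.75 V.
Since V_CE = 6.75 V > V_CE(sat) ≈ 0.2 V, the transistor is in the active region as assumed.

I_C ≈ 2.9 mA, V_CE ≈ 6.8 V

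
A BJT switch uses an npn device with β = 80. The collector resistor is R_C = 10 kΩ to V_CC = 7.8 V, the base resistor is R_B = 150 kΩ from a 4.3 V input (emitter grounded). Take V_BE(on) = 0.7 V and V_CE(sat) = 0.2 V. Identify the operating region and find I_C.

Assume active: I_B = (4.3 − 0.7)/150 = 0.024 mA, giving I_C = β·I_B = 1.92 mA.
But then V_CE = 7.8 − 1.92×10 = -11.4 V < V_CE(sat) = 0.2 V — impossible in the active region.
So the transistor is saturated. With V_CE = 0.2 V, I_C = (V_CC − 0.2)/R_C = 7.6/10 = 0.76 mA.
Check: β·I_B = 1.92 mA > I_C = 0.76 mA, confirming saturation.

saturation; I_C ≈ 0.76 mA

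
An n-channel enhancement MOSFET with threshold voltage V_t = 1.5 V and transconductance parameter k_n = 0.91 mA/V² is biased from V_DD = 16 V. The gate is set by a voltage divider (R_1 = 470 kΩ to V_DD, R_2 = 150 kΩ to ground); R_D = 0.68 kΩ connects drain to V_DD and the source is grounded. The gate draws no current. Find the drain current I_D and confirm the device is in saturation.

I_D ≈ 2.6 mA

V_G = V_DD·R_2/(R_1+R_2) = 16×150/620 = 3.87 V. With the source grounded, V_GS = V_G = 3.87 V.
Assume saturation: I_D = (k_n/2)(V_GS − V_t)² = (0.91/2)×(3.87 − 1.5)² = 0.455×2.37² = 2.56 mA.
V_DS = V_DD − I_D·R_D = 16 − 2.56×0.68 = 14.3 V.
Saturation requires V_DS ≥ V_GS − V_t = 2.37 V; 14.3 ≥ 2.37 ✓.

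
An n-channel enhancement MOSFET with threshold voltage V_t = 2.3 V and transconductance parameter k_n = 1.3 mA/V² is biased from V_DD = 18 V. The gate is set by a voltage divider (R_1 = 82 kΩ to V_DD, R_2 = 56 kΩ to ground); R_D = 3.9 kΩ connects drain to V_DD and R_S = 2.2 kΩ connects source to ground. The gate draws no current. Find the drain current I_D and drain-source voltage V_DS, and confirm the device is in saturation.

I_D ≈ 1.6 mA, V_DS ≈ 8.4 V

V_G = V_DD·R_2/(R_1+R_2) = 18×56/138 = 7.3 V.
Assume saturation: I_D = (k_n/2)(V_GS − V_t)² with V_GS = V_G − I_D·R_S = 7.3 − 2.2·I_D.
Substituting gives 3.15·I_D² − 15.3·I_D + 16.3 = 0, with roots I_D = 1.57 or 3.3 mA.
The root I_D = 3.3 mA gives V_GS = 0.0472 V ≤ V_t, so take I_D = 1.57 mA.
Then V_GS = 3.85 V and V_DS = V_DD − I_D(R_D+R_S) = 18 − 1.57×6.1 = 8.43 V.
Saturation requires V_DS ≥ V_GS − V_t = 1.55 V; 8.43 ≥ 1.55 ✓.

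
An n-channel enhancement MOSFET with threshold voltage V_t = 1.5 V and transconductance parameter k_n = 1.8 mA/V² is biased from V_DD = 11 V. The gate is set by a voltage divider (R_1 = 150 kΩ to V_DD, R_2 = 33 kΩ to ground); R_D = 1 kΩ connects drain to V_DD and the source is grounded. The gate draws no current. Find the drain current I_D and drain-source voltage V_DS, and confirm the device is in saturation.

I_D ≈ 0.21 mA, V_DS ≈ 11 V

V_G = V_DD·R_2/(R_1+R_2) = 11×33/183 = 1.98 V. With the source grounded, V_GS = V_G = 1.98 V.
Assume saturation: I_D = (k_n/2)(V_GS − V_t)² = (1.8/2)×(1.98 − 1.5)² = 0.9×0.484² = 0.21 mA.
V_DS = V_DD − I_D·R_D = 11 − 0.21×1 = 10.8 V.
Saturation requires V_DS ≥ V_GS − V_t = 0.484 V; 10.8 ≥ 0.484 ✓.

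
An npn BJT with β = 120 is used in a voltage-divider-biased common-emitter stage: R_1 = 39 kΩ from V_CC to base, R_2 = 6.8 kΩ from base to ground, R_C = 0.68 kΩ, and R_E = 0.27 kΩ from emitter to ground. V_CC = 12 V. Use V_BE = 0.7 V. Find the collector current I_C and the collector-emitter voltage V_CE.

Thevenize the base divider: V_Th = V_CC·R_2/(R_1+R_2) = 12×6.8/45.8 = 1.78 V, R_Th = R_1‖R_2 = 5.79 kΩ.
Base-emitter loop: V_Th = I_B·R_Th + V_BE + (β+1)I_B·R_E, so I_B = (1.78 − 0.7) / (5.79 + 121×0.27) = 0.0281 mA.
I_C = β·I_B = 120×0.0281 = 3.37 mA, and I_E = (β+1)I_B = 3.4 mA.
V_CE = V_CC − I_C·R_C − I_E·R_E = 12 − 3.37×0.68 − 3.4×0.27 = 8.79 V.
V_CE = 8.79 V > 0.2 V confirms active-region operation.

I_C ≈ 3.4 mA, V_CE ≈ 8.8 V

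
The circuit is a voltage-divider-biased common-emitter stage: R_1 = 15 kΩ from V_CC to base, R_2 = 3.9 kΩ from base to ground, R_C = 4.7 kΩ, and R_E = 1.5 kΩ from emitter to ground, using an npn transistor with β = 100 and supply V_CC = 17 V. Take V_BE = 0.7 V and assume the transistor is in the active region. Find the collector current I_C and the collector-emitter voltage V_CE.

I_C ≈ 1.8 mA, V_CE ≈ 5.7 V

Thevenize the base divider: V_Th = V_CC·R_2/(R_1+R_2) = 17×3.9/18.9 = 3.51 V, R_Th = R_1‖R_2 = 3.1 kΩ.
Base-emitter loop: V_Th = I_B·R_Th + V_BE + (β+1)I_B·R_E, so I_B = (3.51 − 0.7) / (3.1 + 101×1.5) = 0.0182 mA.
I_C = β·I_B = 100×0.0182 = 1.82 mA, and I_E = (β+1)I_B = 1.83 mA.
V_CE = V_CC − I_C·R_C − I_E·R_E = 17 − 1.82×4.7 − 1.83×1.5 = 5.71 V.
V_CE = 5.71 V > 0.2 V confirms active-region operation.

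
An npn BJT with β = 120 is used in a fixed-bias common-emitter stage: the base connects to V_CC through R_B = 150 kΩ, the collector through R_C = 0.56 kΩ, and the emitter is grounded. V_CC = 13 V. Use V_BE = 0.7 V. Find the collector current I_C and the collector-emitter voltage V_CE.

Base loop: V_CC = I_B·R_B + V_BE, so I_B = (13 − 0.7)/150 kΩ = 0.082 mA.
In the active region I_C = β·I_B = 120 × 0.082 = 9.84 mA.
Collector loop: V_CE = V_CC − I_C·R_C = 13 − 9.84×0.56 = 7.49 V.
Since V_CE = 7.49 V > V_CE(sat) ≈ 0.2 V, the transistor is in the active region as assumed.

I_C ≈ 9.8 mA, V_CE ≈ 7.5 V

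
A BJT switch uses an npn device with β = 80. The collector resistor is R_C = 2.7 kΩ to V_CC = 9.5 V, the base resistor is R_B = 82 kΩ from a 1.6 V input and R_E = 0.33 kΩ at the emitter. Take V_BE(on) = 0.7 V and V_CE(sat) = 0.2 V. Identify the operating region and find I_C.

Assume active. Base-emitter loop: I_B = (V_BB − V_BE)/(R_B + (β+1)R_E) = (1.6 − 0.7)/(82 + 81×0.33) = 0.00828 mA.
I_C = β·I_B = 80×0.00828 = 0.662 mA.
V_CE = V_CC − I_C·R_C − I_E·R_E = 9.5 − 0.662×2.7 − 0.67×0.33 = 7.49 V > V_CE(sat), so the active-region assumption holds.

active; I_C ≈ 0.66 mA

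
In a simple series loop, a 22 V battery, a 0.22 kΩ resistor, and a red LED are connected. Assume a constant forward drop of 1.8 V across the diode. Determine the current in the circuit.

KVL around the loop: 22 = V_D + I·R = 1.8 + I × 0.22 kΩ.
So I = (22 − 1.8) / 0.22 kΩ = 20.2 / 0.22 = 91.8 mA.

I ≈ 92 mA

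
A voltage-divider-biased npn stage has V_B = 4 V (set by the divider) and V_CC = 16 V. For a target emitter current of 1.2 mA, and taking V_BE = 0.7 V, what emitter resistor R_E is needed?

R_E ≈ 2.8 kΩ

V_E = V_B − V_BE = 4 − 0.7 = 3.3 V.
R_E = V_E / I_E = 3.3 / 1.2 = 2.75 kΩ.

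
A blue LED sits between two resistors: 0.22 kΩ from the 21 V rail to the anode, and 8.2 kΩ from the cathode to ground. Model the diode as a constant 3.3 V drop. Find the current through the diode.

The two resistors are in series with the diode, so KVL gives 21 = I·0.22 + 3.3 + I·8.2.
I = (21 − 3.3) / (0.22 + 8.2) kΩ = 17.7 / 8.42 = 2.1 mA.

I ≈ 2.1 mA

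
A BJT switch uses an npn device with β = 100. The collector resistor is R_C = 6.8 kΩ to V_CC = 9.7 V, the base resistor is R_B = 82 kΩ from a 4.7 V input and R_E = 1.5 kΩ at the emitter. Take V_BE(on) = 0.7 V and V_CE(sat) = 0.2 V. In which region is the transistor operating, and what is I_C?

saturation; I_C ≈ 1.1 mA

Assume active: I_B = (4.7 − 0.7)/(82 + 101×1.5) = 0.0171 mA, I_C = β·I_B = 1.71 mA.
Then V_CE = 9.7 − 1.71×6.8 − 1.73×1.5 = -4.54 V < 0.2 V — the active assumption fails.
Re-solve with V_CE = 0.2 V. KCL at the emitter: V_E/R_E = (V_BB−0.7−V_E)/R_B + (V_CC−0.2−V_E)/R_C, giving V_E = 1.75 V.
I_C = (V_CC − 0.2 − V_E)/R_C = (9.5 − 1.75)/6.8 = 1.14 mA.
Check: I_B = (4 − 1.75)/82 = 0.0274 mA, and β·I_B = 2.74 mA > I_C, confirming saturation.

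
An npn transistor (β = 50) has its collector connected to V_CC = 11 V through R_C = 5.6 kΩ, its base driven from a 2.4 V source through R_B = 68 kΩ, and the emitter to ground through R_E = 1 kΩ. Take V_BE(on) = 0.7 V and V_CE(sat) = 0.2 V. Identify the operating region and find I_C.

Assume active. Base-emitter loop: I_B = (V_BB − V_BE)/(R_B + (β+1)R_E) = (2.4 − 0.7)/(68 + 51×1) = 0.0143 mA.
I_C = β·I_B = 50×0.0143 = 0.714 mA.
V_CE = V_CC − I_C·R_C − I_E·R_E = 11 − 0.714×5.6 − 0.729×1 = 6.27 V > V_CE(sat), so the active-region assumption holds.

active; I_C ≈ 0.71 mA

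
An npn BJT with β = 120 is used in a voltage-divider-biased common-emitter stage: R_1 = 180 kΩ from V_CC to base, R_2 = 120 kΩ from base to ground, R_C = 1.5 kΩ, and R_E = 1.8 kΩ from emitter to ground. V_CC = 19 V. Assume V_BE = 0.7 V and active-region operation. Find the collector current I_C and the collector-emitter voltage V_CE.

Thevenize the base divider: V_Th = V_CC·R_2/(R_1+R_2) = 19×120/300 = 7.6 V, R_Th = R_1‖R_2 = 72 kΩ.
Base-emitter loop: V_Th = I_B·R_Th + V_BE + (β+1)I_B·R_E, so I_B = (7.6 − 0.7) / (72 + 121×1.8) = 0.0238 mA.
I_C = β·I_B = 120×0.0238 = 2.86 mA, and I_E = (β+1)I_B = 2.88 mA.
V_CE = V_CC − I_C·R_C − I_E·R_E = 19 − 2.86×1.5 − 2.88×1.8 = 9.53 V.
V_CE = 9.53 V > 0.2 V confirms active-region operation.

I_C ≈ 2.9 mA, V_CE ≈ 9.5 V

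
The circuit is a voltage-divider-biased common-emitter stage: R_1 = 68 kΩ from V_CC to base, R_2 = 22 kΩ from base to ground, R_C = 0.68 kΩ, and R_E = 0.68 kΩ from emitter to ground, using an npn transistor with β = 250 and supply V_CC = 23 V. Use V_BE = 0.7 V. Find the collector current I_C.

I_C ≈ 6.6 mA

Thevenize the base divider: V_Th = V_CC·R_2/(R_1+R_2) = 23×22/90 = 5.62 V, R_Th = R_1‖R_2 = 16.6 kΩ.
Base-emitter loop: V_Th = I_B·R_Th + V_BE + (β+1)I_B·R_E, so I_B = (5.62 − 0.7) / (16.6 + 251×0.68) = 0.0263 mA.
I_C = β·I_B = 250×0.0263 = 6.57 mA, and I_E = (β+1)I_B = 6.6 mA.
V_CE = V_CC − I_C·R_C − I_E·R_E = 23 − 6.57×0.68 − 6.6×0.68 = 14 V.
V_CE = 14 V > 0.2 V confirms active-region operation.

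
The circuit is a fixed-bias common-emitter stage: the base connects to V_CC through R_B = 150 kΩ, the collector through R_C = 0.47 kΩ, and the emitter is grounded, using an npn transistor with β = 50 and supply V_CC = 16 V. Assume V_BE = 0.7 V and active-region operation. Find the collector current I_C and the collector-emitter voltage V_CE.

Base loop: V_CC = I_B·R_B + V_BE, so I_B = (16 − 0.7)/150 kΩ = 0.102 mA.
In the active region I_C = β·I_B = 50 × 0.102 = 5.1 mA.
Collector loop: V_CE = V_CC − I_C·R_C = 16 − 5.1×0.47 = 13.6 V.
Since V_CE = 13.6 V > V_CE(sat) ≈ 0.2 V, the transistor is in the active region as assumed.

I_C ≈ 5.1 mA, V_CE ≈ 14 V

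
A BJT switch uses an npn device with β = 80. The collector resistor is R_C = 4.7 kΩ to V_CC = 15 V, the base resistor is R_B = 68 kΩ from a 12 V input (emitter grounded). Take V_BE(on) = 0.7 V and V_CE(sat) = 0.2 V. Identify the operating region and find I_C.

Assume active: I_B = (12 − 0.7)/68 = 0.166 mA, giving I_C = β·I_B = 13.3 mA.
But then V_CE = 15 − 13.3×4.7 = -47.5 V < V_CE(sat) = 0.2 V — impossible in the active region.
So the transistor is saturated. With V_CE = 0.2 V, I_C = (V_CC − 0.2)/R_C = 14.8/4.7 = 3.15 mA.
Check: β·I_B = 13.3 mA > I_C = 3.15 mA, confirming saturation.

saturation; I_C ≈ 3.1 mA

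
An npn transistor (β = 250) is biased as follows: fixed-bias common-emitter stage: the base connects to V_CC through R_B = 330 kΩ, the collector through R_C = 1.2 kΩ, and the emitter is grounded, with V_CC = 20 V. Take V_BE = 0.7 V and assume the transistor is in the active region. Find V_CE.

V_CE ≈ 2.5 V

Base loop: V_CC = I_B·R_B + V_BE, so I_B = (20 − 0.7)/330 kΩ = 0.0585 mA.
In the active region I_C = β·I_B = 250 × 0.0585 = 14.6 mA.
Collector loop: V_CE = V_CC − I_C·R_C = 20 − 14.6×1.2 = 2.45 V.
Since V_CE = 2.45 V > V_CE(sat) ≈ 0.2 V, the transistor is in the active region as assumed.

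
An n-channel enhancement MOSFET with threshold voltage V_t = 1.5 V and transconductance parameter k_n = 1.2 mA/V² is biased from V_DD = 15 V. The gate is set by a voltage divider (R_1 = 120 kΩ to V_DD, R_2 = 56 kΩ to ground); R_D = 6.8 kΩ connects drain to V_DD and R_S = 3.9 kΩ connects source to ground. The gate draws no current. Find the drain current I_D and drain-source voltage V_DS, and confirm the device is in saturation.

I_D ≈ 0.59 mA, V_DS ≈ 8.7 V

V_G = V_DD·R_2/(R_1+R_2) = 15×56/176 = 4.77 V.
Assume saturation: I_D = (k_n/2)(V_GS − V_t)² with V_GS = V_G − I_D·R_S = 4.77 − 3.9·I_D.
Substituting gives 9.13·I_D² − 16.3·I_D + 6.43 = 0, with roots I_D = 0.586 or 1.2 mA.
The root I_D = 1.2 mA gives V_GS = 0.0846 V ≤ V_t, so take I_D = 0.586 mA.
Then V_GS = 2.49 V and V_DS = V_DD − I_D(R_D+R_S) = 15 − 0.586×10.7 = 8.73 V.
Saturation requires V_DS ≥ V_GS − V_t = 0.988 V; 8.73 ≥ 0.988 ✓.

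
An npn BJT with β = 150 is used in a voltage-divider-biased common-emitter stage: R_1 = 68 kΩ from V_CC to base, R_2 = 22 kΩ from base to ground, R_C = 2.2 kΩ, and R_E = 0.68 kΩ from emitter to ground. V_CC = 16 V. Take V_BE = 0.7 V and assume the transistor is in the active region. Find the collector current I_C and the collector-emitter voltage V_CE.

Thevenize the base divider: V_Th = V_CC·R_2/(R_1+R_2) = 16×22/90 = 3.91 V, R_Th = R_1‖R_2 = 16.6 kΩ.
Base-emitter loop: V_Th = I_B·R_Th + V_BE + (β+1)I_B·R_E, so I_B = (3.91 − 0.7) / (16.6 + 151×0.68) = 0.0269 mA.
I_C = β·I_B = 150×0.0269 = 4.04 mA, and I_E = (β+1)I_B = 4.06 mA.
V_CE = V_CC − I_C·R_C − I_E·R_E = 16 − 4.04×2.2 − 4.06×0.68 = 4.35 V.
V_CE = 4.35 V > 0.2 V confirms active-region operation.

I_C ≈ 4 mA, V_CE ≈ 4.4 V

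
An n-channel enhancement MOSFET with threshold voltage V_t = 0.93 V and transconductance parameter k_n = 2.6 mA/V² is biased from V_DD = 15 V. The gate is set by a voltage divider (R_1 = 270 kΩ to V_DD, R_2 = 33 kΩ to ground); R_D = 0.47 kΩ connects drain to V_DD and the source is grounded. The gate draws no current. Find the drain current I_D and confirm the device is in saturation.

I_D ≈ 0.64 mA

V_G = V_DD·R_2/(R_1+R_2) = 15×33/303 = 1.63 V. With the source grounded, V_GS = V_G = 1.63 V.
Assume saturation: I_D = (k_n/2)(V_GS − V_t)² = (2.6/2)×(1.63 − 0.93)² = 1.3×0.704² = 0.644 mA.
V_DS = V_DD − I_D·R_D = 15 − 0.644×0.47 = 14.7 V.
Saturation requires V_DS ≥ V_GS − V_t = 0.704 V; 14.7 ≥ 0.704 ✓.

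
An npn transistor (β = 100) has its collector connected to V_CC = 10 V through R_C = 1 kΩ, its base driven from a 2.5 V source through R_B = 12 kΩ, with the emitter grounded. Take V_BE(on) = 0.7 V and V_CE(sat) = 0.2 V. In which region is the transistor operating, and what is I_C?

saturation; I_C ≈ 9.8 mA

Assume active: I_B = (2.5 − 0.7)/12 = 0.15 mA, giving I_C = β·I_B = 15 mA.
But then V_CE = 10 − 15×1 = -5 V < V_CE(sat) = 0.2 V — impossible in the active region.
So the transistor is saturated. With V_CE = 0.2 V, I_C = (V_CC − 0.2)/R_C = 9.8/1 = 9.8 mA.
Check: β·I_B = 15 mA > I_C = 9.8 mA, confirming saturation.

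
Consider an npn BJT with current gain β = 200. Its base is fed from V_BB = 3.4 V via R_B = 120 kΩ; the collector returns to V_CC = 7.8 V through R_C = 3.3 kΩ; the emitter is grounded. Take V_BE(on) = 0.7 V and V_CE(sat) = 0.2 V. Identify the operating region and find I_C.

Assume active: I_B = (3.4 − 0.7)/120 = 0.0225 mA, giving I_C = β·I_B = 4.5 mA.
But then V_CE = 7.8 − 4.5×3.3 = -7.05 V < V_CE(sat) = 0.2 V — impossible in the active region.
So the transistor is saturated. With V_CE = 0.2 V, I_C = (V_CC − 0.2)/R_C = 7.6/3.3 = 2.3 mA.
Check: β·I_B = 4.5 mA > I_C = 2.3 mA, confirming saturation.

saturation; I_C ≈ 2.3 mA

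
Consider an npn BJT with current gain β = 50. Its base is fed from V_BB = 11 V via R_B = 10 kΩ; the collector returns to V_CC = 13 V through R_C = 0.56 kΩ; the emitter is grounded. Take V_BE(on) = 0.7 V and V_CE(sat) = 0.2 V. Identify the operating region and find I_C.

Assume active: I_B = (11 − 0.7)/10 = 1.03 mA, giving I_C = β·I_B = 51.5 mA.
But then V_CE = 13 − 51.5×0.56 = -15.8 V < V_CE(sat) = 0.2 V — impossible in the active region.
So the transistor is saturated. With V_CE = 0.2 V, I_C = (V_CC − 0.2)/R_C = 12.8/0.56 = 22.9 mA.
Check: β·I_B = 51.5 mA > I_C = 22.9 mA, confirming saturation.

saturation; I_C ≈ 23 mA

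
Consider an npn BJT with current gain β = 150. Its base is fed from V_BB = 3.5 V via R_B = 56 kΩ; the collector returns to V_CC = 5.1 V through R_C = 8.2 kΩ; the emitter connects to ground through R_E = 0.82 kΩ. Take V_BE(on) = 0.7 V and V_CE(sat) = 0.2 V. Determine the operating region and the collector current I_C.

Assume active: I_B = (3.5 − 0.7)/(56 + 151×0.82) = 0.0156 mA, I_C = β·I_B = 2.34 mA.
Then V_CE = 5.1 − 2.34×8.2 − 2.35×0.82 = -16 V < 0.2 V — the active assumption fails.
Re-solve with V_CE = 0.2 V. KCL at the emitter: V_E/R_E = (V_BB−0.7−V_E)/R_B + (V_CC−0.2−V_E)/R_C, giving V_E = 0.476 V.
I_C = (V_CC − 0.2 − V_E)/R_C = (4.9 − 0.476)/8.2 = 0.539 mA.
Check: I_B = (2.8 − 0.476)/56 = 0.0415 mA, and β·I_B = 6.22 mA > I_C, confirming saturation.

saturation; I_C ≈ 0.54 mA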